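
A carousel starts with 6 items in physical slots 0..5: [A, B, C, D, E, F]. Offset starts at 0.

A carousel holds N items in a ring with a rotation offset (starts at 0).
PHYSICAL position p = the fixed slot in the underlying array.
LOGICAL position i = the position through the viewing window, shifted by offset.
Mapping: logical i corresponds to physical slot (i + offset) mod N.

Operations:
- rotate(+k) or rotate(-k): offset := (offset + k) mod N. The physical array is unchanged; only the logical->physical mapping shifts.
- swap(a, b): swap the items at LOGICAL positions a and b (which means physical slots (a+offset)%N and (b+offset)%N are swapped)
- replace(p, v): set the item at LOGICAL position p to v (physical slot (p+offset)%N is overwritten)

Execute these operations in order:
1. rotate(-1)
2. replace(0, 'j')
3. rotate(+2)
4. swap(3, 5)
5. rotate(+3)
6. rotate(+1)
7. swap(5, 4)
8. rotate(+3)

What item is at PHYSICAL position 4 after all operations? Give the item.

Answer: D

Derivation:
After op 1 (rotate(-1)): offset=5, physical=[A,B,C,D,E,F], logical=[F,A,B,C,D,E]
After op 2 (replace(0, 'j')): offset=5, physical=[A,B,C,D,E,j], logical=[j,A,B,C,D,E]
After op 3 (rotate(+2)): offset=1, physical=[A,B,C,D,E,j], logical=[B,C,D,E,j,A]
After op 4 (swap(3, 5)): offset=1, physical=[E,B,C,D,A,j], logical=[B,C,D,A,j,E]
After op 5 (rotate(+3)): offset=4, physical=[E,B,C,D,A,j], logical=[A,j,E,B,C,D]
After op 6 (rotate(+1)): offset=5, physical=[E,B,C,D,A,j], logical=[j,E,B,C,D,A]
After op 7 (swap(5, 4)): offset=5, physical=[E,B,C,A,D,j], logical=[j,E,B,C,A,D]
After op 8 (rotate(+3)): offset=2, physical=[E,B,C,A,D,j], logical=[C,A,D,j,E,B]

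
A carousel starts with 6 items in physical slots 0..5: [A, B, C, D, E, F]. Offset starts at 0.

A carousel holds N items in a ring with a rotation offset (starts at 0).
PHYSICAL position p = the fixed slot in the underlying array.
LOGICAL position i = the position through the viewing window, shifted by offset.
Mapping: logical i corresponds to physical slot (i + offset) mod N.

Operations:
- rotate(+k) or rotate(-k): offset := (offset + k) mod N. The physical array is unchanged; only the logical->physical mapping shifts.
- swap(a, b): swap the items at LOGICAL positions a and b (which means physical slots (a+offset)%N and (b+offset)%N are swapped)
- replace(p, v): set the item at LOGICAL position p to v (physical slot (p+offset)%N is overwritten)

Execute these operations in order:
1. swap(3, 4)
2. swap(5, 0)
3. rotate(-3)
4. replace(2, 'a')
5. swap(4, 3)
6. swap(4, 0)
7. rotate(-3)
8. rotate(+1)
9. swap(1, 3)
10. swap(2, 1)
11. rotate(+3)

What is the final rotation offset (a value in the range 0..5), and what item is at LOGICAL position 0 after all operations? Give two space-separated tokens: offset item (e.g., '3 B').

After op 1 (swap(3, 4)): offset=0, physical=[A,B,C,E,D,F], logical=[A,B,C,E,D,F]
After op 2 (swap(5, 0)): offset=0, physical=[F,B,C,E,D,A], logical=[F,B,C,E,D,A]
After op 3 (rotate(-3)): offset=3, physical=[F,B,C,E,D,A], logical=[E,D,A,F,B,C]
After op 4 (replace(2, 'a')): offset=3, physical=[F,B,C,E,D,a], logical=[E,D,a,F,B,C]
After op 5 (swap(4, 3)): offset=3, physical=[B,F,C,E,D,a], logical=[E,D,a,B,F,C]
After op 6 (swap(4, 0)): offset=3, physical=[B,E,C,F,D,a], logical=[F,D,a,B,E,C]
After op 7 (rotate(-3)): offset=0, physical=[B,E,C,F,D,a], logical=[B,E,C,F,D,a]
After op 8 (rotate(+1)): offset=1, physical=[B,E,C,F,D,a], logical=[E,C,F,D,a,B]
After op 9 (swap(1, 3)): offset=1, physical=[B,E,D,F,C,a], logical=[E,D,F,C,a,B]
After op 10 (swap(2, 1)): offset=1, physical=[B,E,F,D,C,a], logical=[E,F,D,C,a,B]
After op 11 (rotate(+3)): offset=4, physical=[B,E,F,D,C,a], logical=[C,a,B,E,F,D]

Answer: 4 C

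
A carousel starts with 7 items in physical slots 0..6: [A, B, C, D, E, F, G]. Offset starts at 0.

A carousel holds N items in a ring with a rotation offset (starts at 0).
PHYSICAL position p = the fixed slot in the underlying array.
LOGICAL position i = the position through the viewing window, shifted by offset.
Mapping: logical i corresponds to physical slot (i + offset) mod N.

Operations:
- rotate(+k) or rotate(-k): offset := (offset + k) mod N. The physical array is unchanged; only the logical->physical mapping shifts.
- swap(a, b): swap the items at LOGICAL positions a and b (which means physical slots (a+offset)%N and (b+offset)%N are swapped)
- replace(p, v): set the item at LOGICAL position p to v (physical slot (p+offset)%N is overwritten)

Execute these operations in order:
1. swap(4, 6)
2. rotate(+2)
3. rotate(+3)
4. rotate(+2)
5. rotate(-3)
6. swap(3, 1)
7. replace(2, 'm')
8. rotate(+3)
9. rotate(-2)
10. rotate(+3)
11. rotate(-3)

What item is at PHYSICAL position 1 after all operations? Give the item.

After op 1 (swap(4, 6)): offset=0, physical=[A,B,C,D,G,F,E], logical=[A,B,C,D,G,F,E]
After op 2 (rotate(+2)): offset=2, physical=[A,B,C,D,G,F,E], logical=[C,D,G,F,E,A,B]
After op 3 (rotate(+3)): offset=5, physical=[A,B,C,D,G,F,E], logical=[F,E,A,B,C,D,G]
After op 4 (rotate(+2)): offset=0, physical=[A,B,C,D,G,F,E], logical=[A,B,C,D,G,F,E]
After op 5 (rotate(-3)): offset=4, physical=[A,B,C,D,G,F,E], logical=[G,F,E,A,B,C,D]
After op 6 (swap(3, 1)): offset=4, physical=[F,B,C,D,G,A,E], logical=[G,A,E,F,B,C,D]
After op 7 (replace(2, 'm')): offset=4, physical=[F,B,C,D,G,A,m], logical=[G,A,m,F,B,C,D]
After op 8 (rotate(+3)): offset=0, physical=[F,B,C,D,G,A,m], logical=[F,B,C,D,G,A,m]
After op 9 (rotate(-2)): offset=5, physical=[F,B,C,D,G,A,m], logical=[A,m,F,B,C,D,G]
After op 10 (rotate(+3)): offset=1, physical=[F,B,C,D,G,A,m], logical=[B,C,D,G,A,m,F]
After op 11 (rotate(-3)): offset=5, physical=[F,B,C,D,G,A,m], logical=[A,m,F,B,C,D,G]

Answer: B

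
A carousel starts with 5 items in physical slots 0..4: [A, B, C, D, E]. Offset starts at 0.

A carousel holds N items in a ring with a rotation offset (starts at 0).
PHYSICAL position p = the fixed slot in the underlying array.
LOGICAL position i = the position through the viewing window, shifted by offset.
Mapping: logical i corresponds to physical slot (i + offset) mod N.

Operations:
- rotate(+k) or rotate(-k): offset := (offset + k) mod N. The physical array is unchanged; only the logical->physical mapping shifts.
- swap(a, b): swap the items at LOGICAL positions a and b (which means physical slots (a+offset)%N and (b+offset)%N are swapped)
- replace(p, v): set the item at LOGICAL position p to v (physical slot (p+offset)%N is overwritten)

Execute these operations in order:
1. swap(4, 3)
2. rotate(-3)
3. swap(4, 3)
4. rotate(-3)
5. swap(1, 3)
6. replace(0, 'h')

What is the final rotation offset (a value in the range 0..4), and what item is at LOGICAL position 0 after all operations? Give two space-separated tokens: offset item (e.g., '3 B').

After op 1 (swap(4, 3)): offset=0, physical=[A,B,C,E,D], logical=[A,B,C,E,D]
After op 2 (rotate(-3)): offset=2, physical=[A,B,C,E,D], logical=[C,E,D,A,B]
After op 3 (swap(4, 3)): offset=2, physical=[B,A,C,E,D], logical=[C,E,D,B,A]
After op 4 (rotate(-3)): offset=4, physical=[B,A,C,E,D], logical=[D,B,A,C,E]
After op 5 (swap(1, 3)): offset=4, physical=[C,A,B,E,D], logical=[D,C,A,B,E]
After op 6 (replace(0, 'h')): offset=4, physical=[C,A,B,E,h], logical=[h,C,A,B,E]

Answer: 4 h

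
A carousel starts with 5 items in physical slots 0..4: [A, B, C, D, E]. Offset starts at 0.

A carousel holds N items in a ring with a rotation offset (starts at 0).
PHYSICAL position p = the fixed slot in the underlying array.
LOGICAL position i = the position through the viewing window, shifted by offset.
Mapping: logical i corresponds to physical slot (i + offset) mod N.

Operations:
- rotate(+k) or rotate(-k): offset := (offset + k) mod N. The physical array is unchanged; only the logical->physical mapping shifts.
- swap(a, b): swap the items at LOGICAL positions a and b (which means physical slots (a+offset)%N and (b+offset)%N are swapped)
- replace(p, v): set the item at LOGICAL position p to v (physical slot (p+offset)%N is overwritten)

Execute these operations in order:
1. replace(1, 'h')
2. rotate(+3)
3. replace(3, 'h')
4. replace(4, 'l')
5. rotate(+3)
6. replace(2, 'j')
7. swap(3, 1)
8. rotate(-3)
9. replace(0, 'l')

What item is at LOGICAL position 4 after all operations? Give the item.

Answer: E

Derivation:
After op 1 (replace(1, 'h')): offset=0, physical=[A,h,C,D,E], logical=[A,h,C,D,E]
After op 2 (rotate(+3)): offset=3, physical=[A,h,C,D,E], logical=[D,E,A,h,C]
After op 3 (replace(3, 'h')): offset=3, physical=[A,h,C,D,E], logical=[D,E,A,h,C]
After op 4 (replace(4, 'l')): offset=3, physical=[A,h,l,D,E], logical=[D,E,A,h,l]
After op 5 (rotate(+3)): offset=1, physical=[A,h,l,D,E], logical=[h,l,D,E,A]
After op 6 (replace(2, 'j')): offset=1, physical=[A,h,l,j,E], logical=[h,l,j,E,A]
After op 7 (swap(3, 1)): offset=1, physical=[A,h,E,j,l], logical=[h,E,j,l,A]
After op 8 (rotate(-3)): offset=3, physical=[A,h,E,j,l], logical=[j,l,A,h,E]
After op 9 (replace(0, 'l')): offset=3, physical=[A,h,E,l,l], logical=[l,l,A,h,E]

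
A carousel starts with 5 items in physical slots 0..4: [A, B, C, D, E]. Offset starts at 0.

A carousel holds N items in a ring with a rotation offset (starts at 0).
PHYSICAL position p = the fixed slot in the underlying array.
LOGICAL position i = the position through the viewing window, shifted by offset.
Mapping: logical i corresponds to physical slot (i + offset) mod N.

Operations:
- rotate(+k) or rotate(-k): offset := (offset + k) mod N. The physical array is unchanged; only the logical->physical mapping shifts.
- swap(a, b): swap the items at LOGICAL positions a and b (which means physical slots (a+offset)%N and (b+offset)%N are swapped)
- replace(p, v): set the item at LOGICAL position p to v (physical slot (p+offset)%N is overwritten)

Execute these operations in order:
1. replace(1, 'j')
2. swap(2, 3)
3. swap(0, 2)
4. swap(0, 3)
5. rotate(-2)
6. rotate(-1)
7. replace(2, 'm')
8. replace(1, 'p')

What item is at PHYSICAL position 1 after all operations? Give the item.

After op 1 (replace(1, 'j')): offset=0, physical=[A,j,C,D,E], logical=[A,j,C,D,E]
After op 2 (swap(2, 3)): offset=0, physical=[A,j,D,C,E], logical=[A,j,D,C,E]
After op 3 (swap(0, 2)): offset=0, physical=[D,j,A,C,E], logical=[D,j,A,C,E]
After op 4 (swap(0, 3)): offset=0, physical=[C,j,A,D,E], logical=[C,j,A,D,E]
After op 5 (rotate(-2)): offset=3, physical=[C,j,A,D,E], logical=[D,E,C,j,A]
After op 6 (rotate(-1)): offset=2, physical=[C,j,A,D,E], logical=[A,D,E,C,j]
After op 7 (replace(2, 'm')): offset=2, physical=[C,j,A,D,m], logical=[A,D,m,C,j]
After op 8 (replace(1, 'p')): offset=2, physical=[C,j,A,p,m], logical=[A,p,m,C,j]

Answer: j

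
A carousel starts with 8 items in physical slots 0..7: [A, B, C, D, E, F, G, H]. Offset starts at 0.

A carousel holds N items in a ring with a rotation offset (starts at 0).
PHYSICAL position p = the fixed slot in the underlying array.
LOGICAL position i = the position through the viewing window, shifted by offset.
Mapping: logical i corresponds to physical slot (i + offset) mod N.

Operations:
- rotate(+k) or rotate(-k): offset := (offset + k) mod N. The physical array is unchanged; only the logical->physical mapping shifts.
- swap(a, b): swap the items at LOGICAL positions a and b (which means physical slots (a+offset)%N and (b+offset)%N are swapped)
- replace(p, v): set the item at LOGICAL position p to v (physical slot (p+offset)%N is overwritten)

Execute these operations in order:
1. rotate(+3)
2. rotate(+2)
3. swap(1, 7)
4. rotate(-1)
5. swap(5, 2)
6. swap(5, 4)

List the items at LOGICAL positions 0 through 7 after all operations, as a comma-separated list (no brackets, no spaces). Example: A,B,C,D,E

After op 1 (rotate(+3)): offset=3, physical=[A,B,C,D,E,F,G,H], logical=[D,E,F,G,H,A,B,C]
After op 2 (rotate(+2)): offset=5, physical=[A,B,C,D,E,F,G,H], logical=[F,G,H,A,B,C,D,E]
After op 3 (swap(1, 7)): offset=5, physical=[A,B,C,D,G,F,E,H], logical=[F,E,H,A,B,C,D,G]
After op 4 (rotate(-1)): offset=4, physical=[A,B,C,D,G,F,E,H], logical=[G,F,E,H,A,B,C,D]
After op 5 (swap(5, 2)): offset=4, physical=[A,E,C,D,G,F,B,H], logical=[G,F,B,H,A,E,C,D]
After op 6 (swap(5, 4)): offset=4, physical=[E,A,C,D,G,F,B,H], logical=[G,F,B,H,E,A,C,D]

Answer: G,F,B,H,E,A,C,D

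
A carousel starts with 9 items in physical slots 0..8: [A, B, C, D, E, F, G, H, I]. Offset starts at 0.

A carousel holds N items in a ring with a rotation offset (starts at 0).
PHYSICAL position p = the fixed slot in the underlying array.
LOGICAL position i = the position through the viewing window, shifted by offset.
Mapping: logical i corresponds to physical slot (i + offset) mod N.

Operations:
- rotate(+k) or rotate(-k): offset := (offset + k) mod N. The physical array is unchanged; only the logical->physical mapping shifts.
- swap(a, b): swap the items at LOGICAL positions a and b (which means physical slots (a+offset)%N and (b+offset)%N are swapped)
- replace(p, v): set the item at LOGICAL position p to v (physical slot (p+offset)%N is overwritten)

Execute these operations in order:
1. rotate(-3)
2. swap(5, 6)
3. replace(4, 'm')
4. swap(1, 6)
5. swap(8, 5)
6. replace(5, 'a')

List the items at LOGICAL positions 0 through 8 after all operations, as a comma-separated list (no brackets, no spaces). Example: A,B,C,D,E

Answer: G,C,I,A,m,a,H,E,D

Derivation:
After op 1 (rotate(-3)): offset=6, physical=[A,B,C,D,E,F,G,H,I], logical=[G,H,I,A,B,C,D,E,F]
After op 2 (swap(5, 6)): offset=6, physical=[A,B,D,C,E,F,G,H,I], logical=[G,H,I,A,B,D,C,E,F]
After op 3 (replace(4, 'm')): offset=6, physical=[A,m,D,C,E,F,G,H,I], logical=[G,H,I,A,m,D,C,E,F]
After op 4 (swap(1, 6)): offset=6, physical=[A,m,D,H,E,F,G,C,I], logical=[G,C,I,A,m,D,H,E,F]
After op 5 (swap(8, 5)): offset=6, physical=[A,m,F,H,E,D,G,C,I], logical=[G,C,I,A,m,F,H,E,D]
After op 6 (replace(5, 'a')): offset=6, physical=[A,m,a,H,E,D,G,C,I], logical=[G,C,I,A,m,a,H,E,D]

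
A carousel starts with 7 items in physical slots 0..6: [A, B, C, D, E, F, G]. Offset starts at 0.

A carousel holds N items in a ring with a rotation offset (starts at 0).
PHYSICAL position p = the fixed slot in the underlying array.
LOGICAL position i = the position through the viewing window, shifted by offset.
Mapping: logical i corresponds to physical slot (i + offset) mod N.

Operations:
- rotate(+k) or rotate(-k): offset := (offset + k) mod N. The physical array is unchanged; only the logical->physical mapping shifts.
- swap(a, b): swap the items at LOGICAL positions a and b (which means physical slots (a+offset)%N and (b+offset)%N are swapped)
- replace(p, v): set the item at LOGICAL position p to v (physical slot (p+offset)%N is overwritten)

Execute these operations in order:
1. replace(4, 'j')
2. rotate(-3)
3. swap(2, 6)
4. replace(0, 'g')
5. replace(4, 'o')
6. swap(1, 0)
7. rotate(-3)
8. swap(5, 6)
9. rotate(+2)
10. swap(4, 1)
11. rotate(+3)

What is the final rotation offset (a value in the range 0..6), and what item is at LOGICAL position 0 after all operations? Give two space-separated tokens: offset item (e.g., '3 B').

After op 1 (replace(4, 'j')): offset=0, physical=[A,B,C,D,j,F,G], logical=[A,B,C,D,j,F,G]
After op 2 (rotate(-3)): offset=4, physical=[A,B,C,D,j,F,G], logical=[j,F,G,A,B,C,D]
After op 3 (swap(2, 6)): offset=4, physical=[A,B,C,G,j,F,D], logical=[j,F,D,A,B,C,G]
After op 4 (replace(0, 'g')): offset=4, physical=[A,B,C,G,g,F,D], logical=[g,F,D,A,B,C,G]
After op 5 (replace(4, 'o')): offset=4, physical=[A,o,C,G,g,F,D], logical=[g,F,D,A,o,C,G]
After op 6 (swap(1, 0)): offset=4, physical=[A,o,C,G,F,g,D], logical=[F,g,D,A,o,C,G]
After op 7 (rotate(-3)): offset=1, physical=[A,o,C,G,F,g,D], logical=[o,C,G,F,g,D,A]
After op 8 (swap(5, 6)): offset=1, physical=[D,o,C,G,F,g,A], logical=[o,C,G,F,g,A,D]
After op 9 (rotate(+2)): offset=3, physical=[D,o,C,G,F,g,A], logical=[G,F,g,A,D,o,C]
After op 10 (swap(4, 1)): offset=3, physical=[F,o,C,G,D,g,A], logical=[G,D,g,A,F,o,C]
After op 11 (rotate(+3)): offset=6, physical=[F,o,C,G,D,g,A], logical=[A,F,o,C,G,D,g]

Answer: 6 A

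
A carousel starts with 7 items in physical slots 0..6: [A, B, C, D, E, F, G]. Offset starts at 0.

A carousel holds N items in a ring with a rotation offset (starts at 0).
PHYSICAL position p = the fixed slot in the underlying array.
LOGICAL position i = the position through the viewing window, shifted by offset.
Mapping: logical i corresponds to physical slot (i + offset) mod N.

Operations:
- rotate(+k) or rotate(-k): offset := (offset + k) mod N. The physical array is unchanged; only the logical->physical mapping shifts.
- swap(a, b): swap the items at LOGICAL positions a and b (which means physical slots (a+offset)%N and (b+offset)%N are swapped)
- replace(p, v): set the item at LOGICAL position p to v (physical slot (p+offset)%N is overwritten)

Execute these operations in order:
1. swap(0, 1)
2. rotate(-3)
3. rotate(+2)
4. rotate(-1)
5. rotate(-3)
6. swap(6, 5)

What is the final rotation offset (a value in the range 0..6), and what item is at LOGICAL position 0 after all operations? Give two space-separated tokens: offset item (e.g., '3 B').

After op 1 (swap(0, 1)): offset=0, physical=[B,A,C,D,E,F,G], logical=[B,A,C,D,E,F,G]
After op 2 (rotate(-3)): offset=4, physical=[B,A,C,D,E,F,G], logical=[E,F,G,B,A,C,D]
After op 3 (rotate(+2)): offset=6, physical=[B,A,C,D,E,F,G], logical=[G,B,A,C,D,E,F]
After op 4 (rotate(-1)): offset=5, physical=[B,A,C,D,E,F,G], logical=[F,G,B,A,C,D,E]
After op 5 (rotate(-3)): offset=2, physical=[B,A,C,D,E,F,G], logical=[C,D,E,F,G,B,A]
After op 6 (swap(6, 5)): offset=2, physical=[A,B,C,D,E,F,G], logical=[C,D,E,F,G,A,B]

Answer: 2 C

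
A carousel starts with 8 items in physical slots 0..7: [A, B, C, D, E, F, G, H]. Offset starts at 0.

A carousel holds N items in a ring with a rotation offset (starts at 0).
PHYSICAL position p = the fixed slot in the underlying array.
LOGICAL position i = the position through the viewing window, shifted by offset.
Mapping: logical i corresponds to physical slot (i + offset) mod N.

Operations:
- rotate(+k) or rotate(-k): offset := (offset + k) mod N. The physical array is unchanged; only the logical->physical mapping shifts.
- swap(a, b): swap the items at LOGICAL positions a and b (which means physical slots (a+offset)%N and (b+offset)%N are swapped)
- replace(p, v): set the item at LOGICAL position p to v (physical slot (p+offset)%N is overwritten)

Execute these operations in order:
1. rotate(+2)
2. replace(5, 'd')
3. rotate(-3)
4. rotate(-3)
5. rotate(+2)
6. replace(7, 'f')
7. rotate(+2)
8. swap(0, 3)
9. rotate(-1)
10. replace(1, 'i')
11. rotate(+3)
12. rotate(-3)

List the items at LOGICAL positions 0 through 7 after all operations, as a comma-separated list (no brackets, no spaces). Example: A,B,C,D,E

After op 1 (rotate(+2)): offset=2, physical=[A,B,C,D,E,F,G,H], logical=[C,D,E,F,G,H,A,B]
After op 2 (replace(5, 'd')): offset=2, physical=[A,B,C,D,E,F,G,d], logical=[C,D,E,F,G,d,A,B]
After op 3 (rotate(-3)): offset=7, physical=[A,B,C,D,E,F,G,d], logical=[d,A,B,C,D,E,F,G]
After op 4 (rotate(-3)): offset=4, physical=[A,B,C,D,E,F,G,d], logical=[E,F,G,d,A,B,C,D]
After op 5 (rotate(+2)): offset=6, physical=[A,B,C,D,E,F,G,d], logical=[G,d,A,B,C,D,E,F]
After op 6 (replace(7, 'f')): offset=6, physical=[A,B,C,D,E,f,G,d], logical=[G,d,A,B,C,D,E,f]
After op 7 (rotate(+2)): offset=0, physical=[A,B,C,D,E,f,G,d], logical=[A,B,C,D,E,f,G,d]
After op 8 (swap(0, 3)): offset=0, physical=[D,B,C,A,E,f,G,d], logical=[D,B,C,A,E,f,G,d]
After op 9 (rotate(-1)): offset=7, physical=[D,B,C,A,E,f,G,d], logical=[d,D,B,C,A,E,f,G]
After op 10 (replace(1, 'i')): offset=7, physical=[i,B,C,A,E,f,G,d], logical=[d,i,B,C,A,E,f,G]
After op 11 (rotate(+3)): offset=2, physical=[i,B,C,A,E,f,G,d], logical=[C,A,E,f,G,d,i,B]
After op 12 (rotate(-3)): offset=7, physical=[i,B,C,A,E,f,G,d], logical=[d,i,B,C,A,E,f,G]

Answer: d,i,B,C,A,E,f,G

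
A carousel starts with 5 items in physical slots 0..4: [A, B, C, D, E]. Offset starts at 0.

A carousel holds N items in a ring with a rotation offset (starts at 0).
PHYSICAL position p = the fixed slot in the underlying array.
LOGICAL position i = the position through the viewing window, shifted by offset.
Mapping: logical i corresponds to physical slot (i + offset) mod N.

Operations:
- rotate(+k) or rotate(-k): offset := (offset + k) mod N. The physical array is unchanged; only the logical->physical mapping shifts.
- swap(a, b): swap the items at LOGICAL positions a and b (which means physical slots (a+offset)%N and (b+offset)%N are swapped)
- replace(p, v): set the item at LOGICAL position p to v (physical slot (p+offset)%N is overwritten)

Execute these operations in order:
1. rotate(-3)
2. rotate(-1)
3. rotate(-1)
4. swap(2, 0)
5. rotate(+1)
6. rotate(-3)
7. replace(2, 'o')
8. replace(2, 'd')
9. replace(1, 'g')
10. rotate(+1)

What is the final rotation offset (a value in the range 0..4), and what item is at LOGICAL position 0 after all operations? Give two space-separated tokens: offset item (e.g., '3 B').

After op 1 (rotate(-3)): offset=2, physical=[A,B,C,D,E], logical=[C,D,E,A,B]
After op 2 (rotate(-1)): offset=1, physical=[A,B,C,D,E], logical=[B,C,D,E,A]
After op 3 (rotate(-1)): offset=0, physical=[A,B,C,D,E], logical=[A,B,C,D,E]
After op 4 (swap(2, 0)): offset=0, physical=[C,B,A,D,E], logical=[C,B,A,D,E]
After op 5 (rotate(+1)): offset=1, physical=[C,B,A,D,E], logical=[B,A,D,E,C]
After op 6 (rotate(-3)): offset=3, physical=[C,B,A,D,E], logical=[D,E,C,B,A]
After op 7 (replace(2, 'o')): offset=3, physical=[o,B,A,D,E], logical=[D,E,o,B,A]
After op 8 (replace(2, 'd')): offset=3, physical=[d,B,A,D,E], logical=[D,E,d,B,A]
After op 9 (replace(1, 'g')): offset=3, physical=[d,B,A,D,g], logical=[D,g,d,B,A]
After op 10 (rotate(+1)): offset=4, physical=[d,B,A,D,g], logical=[g,d,B,A,D]

Answer: 4 g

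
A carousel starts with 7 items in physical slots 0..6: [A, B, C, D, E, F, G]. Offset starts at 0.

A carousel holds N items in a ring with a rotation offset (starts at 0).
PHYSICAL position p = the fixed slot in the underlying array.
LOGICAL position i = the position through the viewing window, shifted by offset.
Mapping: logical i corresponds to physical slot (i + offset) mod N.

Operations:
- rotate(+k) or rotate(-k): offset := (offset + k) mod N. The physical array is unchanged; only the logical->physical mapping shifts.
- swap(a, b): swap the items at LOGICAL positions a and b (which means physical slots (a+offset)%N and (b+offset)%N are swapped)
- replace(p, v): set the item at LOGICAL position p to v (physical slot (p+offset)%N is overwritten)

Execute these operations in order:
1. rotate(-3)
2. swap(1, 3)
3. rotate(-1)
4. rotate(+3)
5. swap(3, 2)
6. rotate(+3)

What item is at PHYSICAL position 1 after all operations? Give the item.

Answer: C

Derivation:
After op 1 (rotate(-3)): offset=4, physical=[A,B,C,D,E,F,G], logical=[E,F,G,A,B,C,D]
After op 2 (swap(1, 3)): offset=4, physical=[F,B,C,D,E,A,G], logical=[E,A,G,F,B,C,D]
After op 3 (rotate(-1)): offset=3, physical=[F,B,C,D,E,A,G], logical=[D,E,A,G,F,B,C]
After op 4 (rotate(+3)): offset=6, physical=[F,B,C,D,E,A,G], logical=[G,F,B,C,D,E,A]
After op 5 (swap(3, 2)): offset=6, physical=[F,C,B,D,E,A,G], logical=[G,F,C,B,D,E,A]
After op 6 (rotate(+3)): offset=2, physical=[F,C,B,D,E,A,G], logical=[B,D,E,A,G,F,C]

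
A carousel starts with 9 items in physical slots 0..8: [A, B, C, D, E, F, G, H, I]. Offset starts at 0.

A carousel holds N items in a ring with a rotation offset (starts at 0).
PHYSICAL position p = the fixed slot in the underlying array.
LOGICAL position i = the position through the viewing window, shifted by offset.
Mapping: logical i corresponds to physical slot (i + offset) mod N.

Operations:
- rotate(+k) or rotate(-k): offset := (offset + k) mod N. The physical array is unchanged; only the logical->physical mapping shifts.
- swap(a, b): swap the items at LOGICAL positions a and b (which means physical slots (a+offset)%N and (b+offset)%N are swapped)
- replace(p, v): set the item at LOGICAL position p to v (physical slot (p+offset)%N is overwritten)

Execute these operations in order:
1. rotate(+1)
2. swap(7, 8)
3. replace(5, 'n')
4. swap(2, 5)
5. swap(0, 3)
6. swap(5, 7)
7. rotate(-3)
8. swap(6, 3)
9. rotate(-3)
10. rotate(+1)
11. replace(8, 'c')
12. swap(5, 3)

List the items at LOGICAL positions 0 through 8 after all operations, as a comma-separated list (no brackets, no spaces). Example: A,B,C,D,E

Answer: F,A,H,B,I,D,C,n,c

Derivation:
After op 1 (rotate(+1)): offset=1, physical=[A,B,C,D,E,F,G,H,I], logical=[B,C,D,E,F,G,H,I,A]
After op 2 (swap(7, 8)): offset=1, physical=[I,B,C,D,E,F,G,H,A], logical=[B,C,D,E,F,G,H,A,I]
After op 3 (replace(5, 'n')): offset=1, physical=[I,B,C,D,E,F,n,H,A], logical=[B,C,D,E,F,n,H,A,I]
After op 4 (swap(2, 5)): offset=1, physical=[I,B,C,n,E,F,D,H,A], logical=[B,C,n,E,F,D,H,A,I]
After op 5 (swap(0, 3)): offset=1, physical=[I,E,C,n,B,F,D,H,A], logical=[E,C,n,B,F,D,H,A,I]
After op 6 (swap(5, 7)): offset=1, physical=[I,E,C,n,B,F,A,H,D], logical=[E,C,n,B,F,A,H,D,I]
After op 7 (rotate(-3)): offset=7, physical=[I,E,C,n,B,F,A,H,D], logical=[H,D,I,E,C,n,B,F,A]
After op 8 (swap(6, 3)): offset=7, physical=[I,B,C,n,E,F,A,H,D], logical=[H,D,I,B,C,n,E,F,A]
After op 9 (rotate(-3)): offset=4, physical=[I,B,C,n,E,F,A,H,D], logical=[E,F,A,H,D,I,B,C,n]
After op 10 (rotate(+1)): offset=5, physical=[I,B,C,n,E,F,A,H,D], logical=[F,A,H,D,I,B,C,n,E]
After op 11 (replace(8, 'c')): offset=5, physical=[I,B,C,n,c,F,A,H,D], logical=[F,A,H,D,I,B,C,n,c]
After op 12 (swap(5, 3)): offset=5, physical=[I,D,C,n,c,F,A,H,B], logical=[F,A,H,B,I,D,C,n,c]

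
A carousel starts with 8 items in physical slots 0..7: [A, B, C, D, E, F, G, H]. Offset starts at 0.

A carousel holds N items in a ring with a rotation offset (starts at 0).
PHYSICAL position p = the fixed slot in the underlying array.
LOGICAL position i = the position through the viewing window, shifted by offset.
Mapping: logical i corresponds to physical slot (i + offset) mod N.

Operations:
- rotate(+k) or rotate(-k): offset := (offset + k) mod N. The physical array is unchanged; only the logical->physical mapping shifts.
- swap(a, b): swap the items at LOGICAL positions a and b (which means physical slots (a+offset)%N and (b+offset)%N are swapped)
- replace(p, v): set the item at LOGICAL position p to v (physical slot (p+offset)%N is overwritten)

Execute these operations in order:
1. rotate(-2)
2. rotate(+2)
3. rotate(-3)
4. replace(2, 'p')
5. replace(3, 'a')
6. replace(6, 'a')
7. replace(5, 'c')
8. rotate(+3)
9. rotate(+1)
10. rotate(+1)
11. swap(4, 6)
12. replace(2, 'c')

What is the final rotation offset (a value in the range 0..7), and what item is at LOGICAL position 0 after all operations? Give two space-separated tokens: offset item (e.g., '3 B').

After op 1 (rotate(-2)): offset=6, physical=[A,B,C,D,E,F,G,H], logical=[G,H,A,B,C,D,E,F]
After op 2 (rotate(+2)): offset=0, physical=[A,B,C,D,E,F,G,H], logical=[A,B,C,D,E,F,G,H]
After op 3 (rotate(-3)): offset=5, physical=[A,B,C,D,E,F,G,H], logical=[F,G,H,A,B,C,D,E]
After op 4 (replace(2, 'p')): offset=5, physical=[A,B,C,D,E,F,G,p], logical=[F,G,p,A,B,C,D,E]
After op 5 (replace(3, 'a')): offset=5, physical=[a,B,C,D,E,F,G,p], logical=[F,G,p,a,B,C,D,E]
After op 6 (replace(6, 'a')): offset=5, physical=[a,B,C,a,E,F,G,p], logical=[F,G,p,a,B,C,a,E]
After op 7 (replace(5, 'c')): offset=5, physical=[a,B,c,a,E,F,G,p], logical=[F,G,p,a,B,c,a,E]
After op 8 (rotate(+3)): offset=0, physical=[a,B,c,a,E,F,G,p], logical=[a,B,c,a,E,F,G,p]
After op 9 (rotate(+1)): offset=1, physical=[a,B,c,a,E,F,G,p], logical=[B,c,a,E,F,G,p,a]
After op 10 (rotate(+1)): offset=2, physical=[a,B,c,a,E,F,G,p], logical=[c,a,E,F,G,p,a,B]
After op 11 (swap(4, 6)): offset=2, physical=[G,B,c,a,E,F,a,p], logical=[c,a,E,F,a,p,G,B]
After op 12 (replace(2, 'c')): offset=2, physical=[G,B,c,a,c,F,a,p], logical=[c,a,c,F,a,p,G,B]

Answer: 2 c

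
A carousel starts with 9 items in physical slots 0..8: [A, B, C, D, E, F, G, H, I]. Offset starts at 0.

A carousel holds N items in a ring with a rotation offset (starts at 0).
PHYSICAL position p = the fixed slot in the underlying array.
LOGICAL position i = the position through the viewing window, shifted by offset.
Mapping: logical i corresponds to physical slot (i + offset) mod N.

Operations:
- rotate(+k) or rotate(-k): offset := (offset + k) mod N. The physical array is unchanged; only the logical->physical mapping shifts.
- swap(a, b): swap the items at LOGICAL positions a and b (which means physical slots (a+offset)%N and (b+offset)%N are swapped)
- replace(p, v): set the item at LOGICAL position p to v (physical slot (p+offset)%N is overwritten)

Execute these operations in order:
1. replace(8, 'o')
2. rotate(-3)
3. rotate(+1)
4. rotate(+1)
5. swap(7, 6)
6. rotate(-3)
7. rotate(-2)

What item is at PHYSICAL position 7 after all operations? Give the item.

Answer: H

Derivation:
After op 1 (replace(8, 'o')): offset=0, physical=[A,B,C,D,E,F,G,H,o], logical=[A,B,C,D,E,F,G,H,o]
After op 2 (rotate(-3)): offset=6, physical=[A,B,C,D,E,F,G,H,o], logical=[G,H,o,A,B,C,D,E,F]
After op 3 (rotate(+1)): offset=7, physical=[A,B,C,D,E,F,G,H,o], logical=[H,o,A,B,C,D,E,F,G]
After op 4 (rotate(+1)): offset=8, physical=[A,B,C,D,E,F,G,H,o], logical=[o,A,B,C,D,E,F,G,H]
After op 5 (swap(7, 6)): offset=8, physical=[A,B,C,D,E,G,F,H,o], logical=[o,A,B,C,D,E,G,F,H]
After op 6 (rotate(-3)): offset=5, physical=[A,B,C,D,E,G,F,H,o], logical=[G,F,H,o,A,B,C,D,E]
After op 7 (rotate(-2)): offset=3, physical=[A,B,C,D,E,G,F,H,o], logical=[D,E,G,F,H,o,A,B,C]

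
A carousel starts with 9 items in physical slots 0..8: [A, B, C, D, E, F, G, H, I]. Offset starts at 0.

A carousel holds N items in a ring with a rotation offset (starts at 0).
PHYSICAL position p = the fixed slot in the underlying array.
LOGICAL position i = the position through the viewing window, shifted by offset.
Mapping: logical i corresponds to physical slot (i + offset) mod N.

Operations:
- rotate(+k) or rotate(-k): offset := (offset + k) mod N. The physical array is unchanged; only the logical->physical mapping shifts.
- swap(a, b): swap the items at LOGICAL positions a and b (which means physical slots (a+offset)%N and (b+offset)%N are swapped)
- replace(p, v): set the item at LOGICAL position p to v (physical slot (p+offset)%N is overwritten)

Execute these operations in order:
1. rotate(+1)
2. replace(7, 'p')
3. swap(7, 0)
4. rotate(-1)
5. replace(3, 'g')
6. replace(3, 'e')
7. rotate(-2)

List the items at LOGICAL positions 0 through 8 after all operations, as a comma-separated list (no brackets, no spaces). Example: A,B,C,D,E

After op 1 (rotate(+1)): offset=1, physical=[A,B,C,D,E,F,G,H,I], logical=[B,C,D,E,F,G,H,I,A]
After op 2 (replace(7, 'p')): offset=1, physical=[A,B,C,D,E,F,G,H,p], logical=[B,C,D,E,F,G,H,p,A]
After op 3 (swap(7, 0)): offset=1, physical=[A,p,C,D,E,F,G,H,B], logical=[p,C,D,E,F,G,H,B,A]
After op 4 (rotate(-1)): offset=0, physical=[A,p,C,D,E,F,G,H,B], logical=[A,p,C,D,E,F,G,H,B]
After op 5 (replace(3, 'g')): offset=0, physical=[A,p,C,g,E,F,G,H,B], logical=[A,p,C,g,E,F,G,H,B]
After op 6 (replace(3, 'e')): offset=0, physical=[A,p,C,e,E,F,G,H,B], logical=[A,p,C,e,E,F,G,H,B]
After op 7 (rotate(-2)): offset=7, physical=[A,p,C,e,E,F,G,H,B], logical=[H,B,A,p,C,e,E,F,G]

Answer: H,B,A,p,C,e,E,F,G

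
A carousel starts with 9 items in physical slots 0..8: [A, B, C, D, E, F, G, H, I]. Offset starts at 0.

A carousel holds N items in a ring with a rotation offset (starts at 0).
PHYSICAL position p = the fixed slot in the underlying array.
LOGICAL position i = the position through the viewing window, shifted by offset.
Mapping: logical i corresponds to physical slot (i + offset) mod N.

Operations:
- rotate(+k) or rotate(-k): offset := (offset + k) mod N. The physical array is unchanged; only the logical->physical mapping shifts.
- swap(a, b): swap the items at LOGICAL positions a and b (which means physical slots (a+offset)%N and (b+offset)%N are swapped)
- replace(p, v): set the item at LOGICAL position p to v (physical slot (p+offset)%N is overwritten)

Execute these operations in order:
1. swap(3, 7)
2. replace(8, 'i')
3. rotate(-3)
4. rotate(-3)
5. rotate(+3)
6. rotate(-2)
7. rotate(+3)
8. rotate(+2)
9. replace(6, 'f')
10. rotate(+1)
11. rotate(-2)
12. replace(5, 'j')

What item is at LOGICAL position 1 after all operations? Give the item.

Answer: A

Derivation:
After op 1 (swap(3, 7)): offset=0, physical=[A,B,C,H,E,F,G,D,I], logical=[A,B,C,H,E,F,G,D,I]
After op 2 (replace(8, 'i')): offset=0, physical=[A,B,C,H,E,F,G,D,i], logical=[A,B,C,H,E,F,G,D,i]
After op 3 (rotate(-3)): offset=6, physical=[A,B,C,H,E,F,G,D,i], logical=[G,D,i,A,B,C,H,E,F]
After op 4 (rotate(-3)): offset=3, physical=[A,B,C,H,E,F,G,D,i], logical=[H,E,F,G,D,i,A,B,C]
After op 5 (rotate(+3)): offset=6, physical=[A,B,C,H,E,F,G,D,i], logical=[G,D,i,A,B,C,H,E,F]
After op 6 (rotate(-2)): offset=4, physical=[A,B,C,H,E,F,G,D,i], logical=[E,F,G,D,i,A,B,C,H]
After op 7 (rotate(+3)): offset=7, physical=[A,B,C,H,E,F,G,D,i], logical=[D,i,A,B,C,H,E,F,G]
After op 8 (rotate(+2)): offset=0, physical=[A,B,C,H,E,F,G,D,i], logical=[A,B,C,H,E,F,G,D,i]
After op 9 (replace(6, 'f')): offset=0, physical=[A,B,C,H,E,F,f,D,i], logical=[A,B,C,H,E,F,f,D,i]
After op 10 (rotate(+1)): offset=1, physical=[A,B,C,H,E,F,f,D,i], logical=[B,C,H,E,F,f,D,i,A]
After op 11 (rotate(-2)): offset=8, physical=[A,B,C,H,E,F,f,D,i], logical=[i,A,B,C,H,E,F,f,D]
After op 12 (replace(5, 'j')): offset=8, physical=[A,B,C,H,j,F,f,D,i], logical=[i,A,B,C,H,j,F,f,D]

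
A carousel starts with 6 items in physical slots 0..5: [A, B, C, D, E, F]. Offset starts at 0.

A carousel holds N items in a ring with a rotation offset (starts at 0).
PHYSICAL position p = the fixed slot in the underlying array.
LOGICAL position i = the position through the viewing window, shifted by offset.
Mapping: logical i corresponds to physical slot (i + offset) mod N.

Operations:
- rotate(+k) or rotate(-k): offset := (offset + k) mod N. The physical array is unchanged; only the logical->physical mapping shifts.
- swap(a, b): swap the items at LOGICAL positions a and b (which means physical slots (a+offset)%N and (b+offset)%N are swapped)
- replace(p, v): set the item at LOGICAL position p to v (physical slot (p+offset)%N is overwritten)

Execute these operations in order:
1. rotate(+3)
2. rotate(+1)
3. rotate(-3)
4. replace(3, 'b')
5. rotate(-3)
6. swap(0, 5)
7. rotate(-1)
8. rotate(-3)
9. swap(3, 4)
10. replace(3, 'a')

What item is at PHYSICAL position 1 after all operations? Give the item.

After op 1 (rotate(+3)): offset=3, physical=[A,B,C,D,E,F], logical=[D,E,F,A,B,C]
After op 2 (rotate(+1)): offset=4, physical=[A,B,C,D,E,F], logical=[E,F,A,B,C,D]
After op 3 (rotate(-3)): offset=1, physical=[A,B,C,D,E,F], logical=[B,C,D,E,F,A]
After op 4 (replace(3, 'b')): offset=1, physical=[A,B,C,D,b,F], logical=[B,C,D,b,F,A]
After op 5 (rotate(-3)): offset=4, physical=[A,B,C,D,b,F], logical=[b,F,A,B,C,D]
After op 6 (swap(0, 5)): offset=4, physical=[A,B,C,b,D,F], logical=[D,F,A,B,C,b]
After op 7 (rotate(-1)): offset=3, physical=[A,B,C,b,D,F], logical=[b,D,F,A,B,C]
After op 8 (rotate(-3)): offset=0, physical=[A,B,C,b,D,F], logical=[A,B,C,b,D,F]
After op 9 (swap(3, 4)): offset=0, physical=[A,B,C,D,b,F], logical=[A,B,C,D,b,F]
After op 10 (replace(3, 'a')): offset=0, physical=[A,B,C,a,b,F], logical=[A,B,C,a,b,F]

Answer: B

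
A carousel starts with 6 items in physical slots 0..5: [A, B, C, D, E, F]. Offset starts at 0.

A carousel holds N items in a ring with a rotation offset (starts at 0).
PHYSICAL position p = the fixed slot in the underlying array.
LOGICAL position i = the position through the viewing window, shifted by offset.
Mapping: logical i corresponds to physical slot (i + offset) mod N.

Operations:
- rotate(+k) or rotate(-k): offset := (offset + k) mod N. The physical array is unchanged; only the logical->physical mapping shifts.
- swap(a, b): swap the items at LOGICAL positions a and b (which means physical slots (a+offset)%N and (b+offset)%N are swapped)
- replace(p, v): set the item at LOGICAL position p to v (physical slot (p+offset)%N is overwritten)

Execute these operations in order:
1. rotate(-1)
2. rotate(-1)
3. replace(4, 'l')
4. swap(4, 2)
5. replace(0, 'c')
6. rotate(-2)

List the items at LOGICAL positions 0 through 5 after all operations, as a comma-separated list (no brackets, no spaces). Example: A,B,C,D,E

After op 1 (rotate(-1)): offset=5, physical=[A,B,C,D,E,F], logical=[F,A,B,C,D,E]
After op 2 (rotate(-1)): offset=4, physical=[A,B,C,D,E,F], logical=[E,F,A,B,C,D]
After op 3 (replace(4, 'l')): offset=4, physical=[A,B,l,D,E,F], logical=[E,F,A,B,l,D]
After op 4 (swap(4, 2)): offset=4, physical=[l,B,A,D,E,F], logical=[E,F,l,B,A,D]
After op 5 (replace(0, 'c')): offset=4, physical=[l,B,A,D,c,F], logical=[c,F,l,B,A,D]
After op 6 (rotate(-2)): offset=2, physical=[l,B,A,D,c,F], logical=[A,D,c,F,l,B]

Answer: A,D,c,F,l,B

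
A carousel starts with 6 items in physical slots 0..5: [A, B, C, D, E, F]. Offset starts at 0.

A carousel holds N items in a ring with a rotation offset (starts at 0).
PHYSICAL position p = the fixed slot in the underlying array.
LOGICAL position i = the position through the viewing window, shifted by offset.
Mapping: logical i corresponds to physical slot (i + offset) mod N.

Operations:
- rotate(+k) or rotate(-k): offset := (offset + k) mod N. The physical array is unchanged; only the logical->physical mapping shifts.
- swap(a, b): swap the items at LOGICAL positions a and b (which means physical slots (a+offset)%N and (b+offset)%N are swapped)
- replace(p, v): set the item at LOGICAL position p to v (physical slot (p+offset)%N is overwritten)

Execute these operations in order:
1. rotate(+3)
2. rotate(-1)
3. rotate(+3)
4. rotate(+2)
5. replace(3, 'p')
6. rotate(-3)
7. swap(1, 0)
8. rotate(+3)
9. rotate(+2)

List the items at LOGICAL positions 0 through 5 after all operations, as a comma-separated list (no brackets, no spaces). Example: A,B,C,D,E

After op 1 (rotate(+3)): offset=3, physical=[A,B,C,D,E,F], logical=[D,E,F,A,B,C]
After op 2 (rotate(-1)): offset=2, physical=[A,B,C,D,E,F], logical=[C,D,E,F,A,B]
After op 3 (rotate(+3)): offset=5, physical=[A,B,C,D,E,F], logical=[F,A,B,C,D,E]
After op 4 (rotate(+2)): offset=1, physical=[A,B,C,D,E,F], logical=[B,C,D,E,F,A]
After op 5 (replace(3, 'p')): offset=1, physical=[A,B,C,D,p,F], logical=[B,C,D,p,F,A]
After op 6 (rotate(-3)): offset=4, physical=[A,B,C,D,p,F], logical=[p,F,A,B,C,D]
After op 7 (swap(1, 0)): offset=4, physical=[A,B,C,D,F,p], logical=[F,p,A,B,C,D]
After op 8 (rotate(+3)): offset=1, physical=[A,B,C,D,F,p], logical=[B,C,D,F,p,A]
After op 9 (rotate(+2)): offset=3, physical=[A,B,C,D,F,p], logical=[D,F,p,A,B,C]

Answer: D,F,p,A,B,C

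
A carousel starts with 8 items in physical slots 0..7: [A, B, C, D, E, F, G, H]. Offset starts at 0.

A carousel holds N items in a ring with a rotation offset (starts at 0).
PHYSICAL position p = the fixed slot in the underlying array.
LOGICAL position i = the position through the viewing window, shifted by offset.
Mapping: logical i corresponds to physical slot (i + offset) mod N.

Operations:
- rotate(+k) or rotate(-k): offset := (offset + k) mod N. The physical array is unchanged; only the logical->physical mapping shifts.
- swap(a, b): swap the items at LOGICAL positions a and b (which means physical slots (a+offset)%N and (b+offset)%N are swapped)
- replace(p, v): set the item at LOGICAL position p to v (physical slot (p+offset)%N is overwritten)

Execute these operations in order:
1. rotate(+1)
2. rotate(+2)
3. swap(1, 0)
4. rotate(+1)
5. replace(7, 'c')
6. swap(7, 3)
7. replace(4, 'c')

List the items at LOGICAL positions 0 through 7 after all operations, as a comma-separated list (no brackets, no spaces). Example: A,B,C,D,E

Answer: D,F,G,c,c,B,C,H

Derivation:
After op 1 (rotate(+1)): offset=1, physical=[A,B,C,D,E,F,G,H], logical=[B,C,D,E,F,G,H,A]
After op 2 (rotate(+2)): offset=3, physical=[A,B,C,D,E,F,G,H], logical=[D,E,F,G,H,A,B,C]
After op 3 (swap(1, 0)): offset=3, physical=[A,B,C,E,D,F,G,H], logical=[E,D,F,G,H,A,B,C]
After op 4 (rotate(+1)): offset=4, physical=[A,B,C,E,D,F,G,H], logical=[D,F,G,H,A,B,C,E]
After op 5 (replace(7, 'c')): offset=4, physical=[A,B,C,c,D,F,G,H], logical=[D,F,G,H,A,B,C,c]
After op 6 (swap(7, 3)): offset=4, physical=[A,B,C,H,D,F,G,c], logical=[D,F,G,c,A,B,C,H]
After op 7 (replace(4, 'c')): offset=4, physical=[c,B,C,H,D,F,G,c], logical=[D,F,G,c,c,B,C,H]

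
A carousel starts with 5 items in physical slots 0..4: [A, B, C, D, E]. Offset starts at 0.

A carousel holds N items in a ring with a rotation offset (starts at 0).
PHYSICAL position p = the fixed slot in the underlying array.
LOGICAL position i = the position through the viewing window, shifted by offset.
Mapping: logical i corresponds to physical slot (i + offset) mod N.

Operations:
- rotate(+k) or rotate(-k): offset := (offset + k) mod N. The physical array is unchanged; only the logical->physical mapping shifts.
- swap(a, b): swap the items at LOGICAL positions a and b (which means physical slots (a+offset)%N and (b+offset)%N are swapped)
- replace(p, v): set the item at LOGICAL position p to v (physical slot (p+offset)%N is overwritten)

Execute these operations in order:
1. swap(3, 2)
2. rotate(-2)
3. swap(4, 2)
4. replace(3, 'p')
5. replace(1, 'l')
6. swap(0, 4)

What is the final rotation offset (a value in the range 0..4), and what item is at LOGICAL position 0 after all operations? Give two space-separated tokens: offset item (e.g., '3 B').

After op 1 (swap(3, 2)): offset=0, physical=[A,B,D,C,E], logical=[A,B,D,C,E]
After op 2 (rotate(-2)): offset=3, physical=[A,B,D,C,E], logical=[C,E,A,B,D]
After op 3 (swap(4, 2)): offset=3, physical=[D,B,A,C,E], logical=[C,E,D,B,A]
After op 4 (replace(3, 'p')): offset=3, physical=[D,p,A,C,E], logical=[C,E,D,p,A]
After op 5 (replace(1, 'l')): offset=3, physical=[D,p,A,C,l], logical=[C,l,D,p,A]
After op 6 (swap(0, 4)): offset=3, physical=[D,p,C,A,l], logical=[A,l,D,p,C]

Answer: 3 A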